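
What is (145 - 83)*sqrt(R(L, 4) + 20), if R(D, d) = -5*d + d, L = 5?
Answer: 124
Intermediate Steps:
R(D, d) = -4*d
(145 - 83)*sqrt(R(L, 4) + 20) = (145 - 83)*sqrt(-4*4 + 20) = 62*sqrt(-16 + 20) = 62*sqrt(4) = 62*2 = 124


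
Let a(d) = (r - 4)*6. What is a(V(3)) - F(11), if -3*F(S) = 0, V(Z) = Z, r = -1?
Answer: -30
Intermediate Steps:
a(d) = -30 (a(d) = (-1 - 4)*6 = -5*6 = -30)
F(S) = 0 (F(S) = -⅓*0 = 0)
a(V(3)) - F(11) = -30 - 1*0 = -30 + 0 = -30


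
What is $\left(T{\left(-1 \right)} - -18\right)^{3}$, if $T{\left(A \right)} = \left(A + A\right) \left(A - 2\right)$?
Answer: $13824$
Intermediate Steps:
$T{\left(A \right)} = 2 A \left(-2 + A\right)$
$\left(T{\left(-1 \right)} - -18\right)^{3} = \left(2 \left(-1\right) \left(-2 - 1\right) - -18\right)^{3} = \left(2 \left(-1\right) \left(-3\right) + 18\right)^{3} = \left(6 + 18\right)^{3} = 24^{3} = 13824$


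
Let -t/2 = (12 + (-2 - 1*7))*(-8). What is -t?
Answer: -48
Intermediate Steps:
t = 48 (t = -2*(12 + (-2 - 1*7))*(-8) = -2*(12 + (-2 - 7))*(-8) = -2*(12 - 9)*(-8) = -6*(-8) = -2*(-24) = 48)
-t = -1*48 = -48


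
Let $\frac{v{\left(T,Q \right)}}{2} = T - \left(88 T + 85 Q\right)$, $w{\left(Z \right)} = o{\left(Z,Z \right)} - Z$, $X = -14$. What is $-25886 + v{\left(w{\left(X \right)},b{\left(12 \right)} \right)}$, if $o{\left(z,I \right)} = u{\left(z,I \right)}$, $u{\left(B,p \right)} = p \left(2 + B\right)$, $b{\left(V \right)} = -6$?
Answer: $-56534$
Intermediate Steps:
$o{\left(z,I \right)} = I \left(2 + z\right)$
$w{\left(Z \right)} = - Z + Z \left(2 + Z\right)$ ($w{\left(Z \right)} = Z \left(2 + Z\right) - Z = - Z + Z \left(2 + Z\right)$)
$v{\left(T,Q \right)} = - 174 T - 170 Q$ ($v{\left(T,Q \right)} = 2 \left(T - \left(88 T + 85 Q\right)\right) = 2 \left(T - \left(85 Q + 88 T\right)\right) = 2 \left(- 87 T - 85 Q\right) = - 174 T - 170 Q$)
$-25886 + v{\left(w{\left(X \right)},b{\left(12 \right)} \right)} = -25886 - \left(-1020 + 174 \left(- 14 \left(1 - 14\right)\right)\right) = -25886 + \left(- 174 \left(\left(-14\right) \left(-13\right)\right) + 1020\right) = -25886 + \left(\left(-174\right) 182 + 1020\right) = -25886 + \left(-31668 + 1020\right) = -25886 - 30648 = -56534$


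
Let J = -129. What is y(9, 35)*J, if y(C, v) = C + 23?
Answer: -4128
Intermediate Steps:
y(C, v) = 23 + C
y(9, 35)*J = (23 + 9)*(-129) = 32*(-129) = -4128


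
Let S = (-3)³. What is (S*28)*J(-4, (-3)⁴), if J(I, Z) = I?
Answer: 3024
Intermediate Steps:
S = -27
(S*28)*J(-4, (-3)⁴) = -27*28*(-4) = -756*(-4) = 3024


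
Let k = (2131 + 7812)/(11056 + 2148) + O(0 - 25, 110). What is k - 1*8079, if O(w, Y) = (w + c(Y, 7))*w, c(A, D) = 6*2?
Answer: -102373873/13204 ≈ -7753.3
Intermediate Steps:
c(A, D) = 12
O(w, Y) = w*(12 + w) (O(w, Y) = (w + 12)*w = (12 + w)*w = w*(12 + w))
k = 4301243/13204 (k = (2131 + 7812)/(11056 + 2148) + (0 - 25)*(12 + (0 - 25)) = 9943/13204 - 25*(12 - 25) = 9943*(1/13204) - 25*(-13) = 9943/13204 + 325 = 4301243/13204 ≈ 325.75)
k - 1*8079 = 4301243/13204 - 1*8079 = 4301243/13204 - 8079 = -102373873/13204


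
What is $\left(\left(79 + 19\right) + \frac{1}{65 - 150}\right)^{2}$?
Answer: $\frac{69372241}{7225} \approx 9601.7$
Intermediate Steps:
$\left(\left(79 + 19\right) + \frac{1}{65 - 150}\right)^{2} = \left(98 + \frac{1}{-85}\right)^{2} = \left(98 - \frac{1}{85}\right)^{2} = \left(\frac{8329}{85}\right)^{2} = \frac{69372241}{7225}$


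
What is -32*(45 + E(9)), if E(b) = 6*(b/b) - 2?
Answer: -1568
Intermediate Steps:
E(b) = 4 (E(b) = 6*1 - 2 = 6 - 2 = 4)
-32*(45 + E(9)) = -32*(45 + 4) = -32*49 = -1568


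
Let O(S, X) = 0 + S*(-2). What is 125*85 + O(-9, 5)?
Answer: 10643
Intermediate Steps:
O(S, X) = -2*S (O(S, X) = 0 - 2*S = -2*S)
125*85 + O(-9, 5) = 125*85 - 2*(-9) = 10625 + 18 = 10643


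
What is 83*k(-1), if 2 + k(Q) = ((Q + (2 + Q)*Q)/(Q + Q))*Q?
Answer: -249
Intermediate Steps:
k(Q) = -2 + Q/2 + Q*(2 + Q)/2 (k(Q) = -2 + ((Q + (2 + Q)*Q)/(Q + Q))*Q = -2 + ((Q + Q*(2 + Q))/((2*Q)))*Q = -2 + ((Q + Q*(2 + Q))*(1/(2*Q)))*Q = -2 + ((Q + Q*(2 + Q))/(2*Q))*Q = -2 + (Q/2 + Q*(2 + Q)/2) = -2 + Q/2 + Q*(2 + Q)/2)
83*k(-1) = 83*(-2 + (1/2)*(-1)**2 + (3/2)*(-1)) = 83*(-2 + (1/2)*1 - 3/2) = 83*(-2 + 1/2 - 3/2) = 83*(-3) = -249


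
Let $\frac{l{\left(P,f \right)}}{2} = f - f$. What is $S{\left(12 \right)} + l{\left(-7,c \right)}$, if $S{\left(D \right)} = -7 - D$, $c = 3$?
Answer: $-19$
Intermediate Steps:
$l{\left(P,f \right)} = 0$ ($l{\left(P,f \right)} = 2 \left(f - f\right) = 2 \cdot 0 = 0$)
$S{\left(12 \right)} + l{\left(-7,c \right)} = \left(-7 - 12\right) + 0 = -19 + 0 = -19$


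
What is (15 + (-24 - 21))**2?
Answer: 900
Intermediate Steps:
(15 + (-24 - 21))**2 = (15 - 45)**2 = (-30)**2 = 900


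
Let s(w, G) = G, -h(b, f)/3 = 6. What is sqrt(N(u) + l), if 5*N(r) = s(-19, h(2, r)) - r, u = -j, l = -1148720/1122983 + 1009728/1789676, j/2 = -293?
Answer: 2*I*sqrt(3904560306288203792247555)/358888522055 ≈ 11.012*I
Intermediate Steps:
j = -586 (j = 2*(-293) = -586)
h(b, f) = -18 (h(b, f) = -3*6 = -18)
l = -230482309024/502443930877 (l = -1148720*1/1122983 + 1009728*(1/1789676) = -1148720/1122983 + 252432/447419 = -230482309024/502443930877 ≈ -0.45872)
u = 586 (u = -1*(-586) = 586)
N(r) = -18/5 - r/5 (N(r) = (-18 - r)/5 = -18/5 - r/5)
sqrt(N(u) + l) = sqrt((-18/5 - 1/5*586) - 230482309024/502443930877) = sqrt((-18/5 - 586/5) - 230482309024/502443930877) = sqrt(-604/5 - 230482309024/502443930877) = sqrt(-304628545794828/2512219654385) = 2*I*sqrt(3904560306288203792247555)/358888522055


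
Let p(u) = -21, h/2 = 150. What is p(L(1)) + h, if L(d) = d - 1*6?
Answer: 279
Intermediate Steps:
L(d) = -6 + d (L(d) = d - 6 = -6 + d)
h = 300 (h = 2*150 = 300)
p(L(1)) + h = -21 + 300 = 279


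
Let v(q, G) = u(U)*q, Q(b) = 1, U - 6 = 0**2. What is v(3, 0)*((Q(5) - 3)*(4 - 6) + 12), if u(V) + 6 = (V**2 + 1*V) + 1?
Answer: 1776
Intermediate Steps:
U = 6 (U = 6 + 0**2 = 6 + 0 = 6)
u(V) = -5 + V + V**2 (u(V) = -6 + ((V**2 + 1*V) + 1) = -6 + ((V**2 + V) + 1) = -6 + ((V + V**2) + 1) = -6 + (1 + V + V**2) = -5 + V + V**2)
v(q, G) = 37*q (v(q, G) = (-5 + 6 + 6**2)*q = (-5 + 6 + 36)*q = 37*q)
v(3, 0)*((Q(5) - 3)*(4 - 6) + 12) = (37*3)*((1 - 3)*(4 - 6) + 12) = 111*(-2*(-2) + 12) = 111*(4 + 12) = 111*16 = 1776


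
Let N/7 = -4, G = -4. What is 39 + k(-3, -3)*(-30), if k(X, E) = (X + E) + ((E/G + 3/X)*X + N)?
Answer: 2073/2 ≈ 1036.5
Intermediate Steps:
N = -28 (N = 7*(-4) = -28)
k(X, E) = -28 + E + X + X*(3/X - E/4) (k(X, E) = (X + E) + ((E/(-4) + 3/X)*X - 28) = (E + X) + ((E*(-¼) + 3/X)*X - 28) = (E + X) + ((-E/4 + 3/X)*X - 28) = (E + X) + ((3/X - E/4)*X - 28) = (E + X) + (X*(3/X - E/4) - 28) = (E + X) + (-28 + X*(3/X - E/4)) = -28 + E + X + X*(3/X - E/4))
39 + k(-3, -3)*(-30) = 39 + (-25 - 3 - 3 - ¼*(-3)*(-3))*(-30) = 39 + (-25 - 3 - 3 - 9/4)*(-30) = 39 - 133/4*(-30) = 39 + 1995/2 = 2073/2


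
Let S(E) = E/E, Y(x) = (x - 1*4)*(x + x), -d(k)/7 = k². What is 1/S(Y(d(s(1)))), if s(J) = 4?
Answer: 1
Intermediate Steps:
d(k) = -7*k²
Y(x) = 2*x*(-4 + x) (Y(x) = (x - 4)*(2*x) = (-4 + x)*(2*x) = 2*x*(-4 + x))
S(E) = 1
1/S(Y(d(s(1)))) = 1/1 = 1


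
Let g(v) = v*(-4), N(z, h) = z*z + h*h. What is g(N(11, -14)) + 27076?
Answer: 25808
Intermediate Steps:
N(z, h) = h**2 + z**2 (N(z, h) = z**2 + h**2 = h**2 + z**2)
g(v) = -4*v
g(N(11, -14)) + 27076 = -4*((-14)**2 + 11**2) + 27076 = -4*(196 + 121) + 27076 = -4*317 + 27076 = -1268 + 27076 = 25808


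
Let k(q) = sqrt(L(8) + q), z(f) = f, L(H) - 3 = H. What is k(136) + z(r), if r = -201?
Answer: -201 + 7*sqrt(3) ≈ -188.88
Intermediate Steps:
L(H) = 3 + H
k(q) = sqrt(11 + q) (k(q) = sqrt((3 + 8) + q) = sqrt(11 + q))
k(136) + z(r) = sqrt(11 + 136) - 201 = sqrt(147) - 201 = 7*sqrt(3) - 201 = -201 + 7*sqrt(3)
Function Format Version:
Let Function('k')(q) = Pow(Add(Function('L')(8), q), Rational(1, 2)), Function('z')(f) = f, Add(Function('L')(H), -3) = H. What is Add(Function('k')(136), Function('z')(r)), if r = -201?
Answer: Add(-201, Mul(7, Pow(3, Rational(1, 2)))) ≈ -188.88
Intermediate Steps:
Function('L')(H) = Add(3, H)
Function('k')(q) = Pow(Add(11, q), Rational(1, 2)) (Function('k')(q) = Pow(Add(Add(3, 8), q), Rational(1, 2)) = Pow(Add(11, q), Rational(1, 2)))
Add(Function('k')(136), Function('z')(r)) = Add(Pow(Add(11, 136), Rational(1, 2)), -201) = Add(Pow(147, Rational(1, 2)), -201) = Add(Mul(7, Pow(3, Rational(1, 2))), -201) = Add(-201, Mul(7, Pow(3, Rational(1, 2))))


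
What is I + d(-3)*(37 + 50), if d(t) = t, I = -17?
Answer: -278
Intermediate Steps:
I + d(-3)*(37 + 50) = -17 - 3*(37 + 50) = -17 - 3*87 = -17 - 261 = -278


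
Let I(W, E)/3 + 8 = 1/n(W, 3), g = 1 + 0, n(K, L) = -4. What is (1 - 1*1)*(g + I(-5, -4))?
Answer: 0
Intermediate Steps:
g = 1
I(W, E) = -99/4 (I(W, E) = -24 + 3/(-4) = -24 + 3*(-¼) = -24 - ¾ = -99/4)
(1 - 1*1)*(g + I(-5, -4)) = (1 - 1*1)*(1 - 99/4) = (1 - 1)*(-95/4) = 0*(-95/4) = 0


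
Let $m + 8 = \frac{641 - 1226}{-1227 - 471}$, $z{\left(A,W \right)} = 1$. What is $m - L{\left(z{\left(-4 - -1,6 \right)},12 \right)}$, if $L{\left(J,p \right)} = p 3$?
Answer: $- \frac{24709}{566} \approx -43.655$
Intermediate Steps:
$m = - \frac{4333}{566}$ ($m = -8 + \frac{641 - 1226}{-1227 - 471} = -8 - \frac{585}{-1698} = -8 - - \frac{195}{566} = -8 + \frac{195}{566} = - \frac{4333}{566} \approx -7.6555$)
$L{\left(J,p \right)} = 3 p$
$m - L{\left(z{\left(-4 - -1,6 \right)},12 \right)} = - \frac{4333}{566} - 3 \cdot 12 = - \frac{4333}{566} - 36 = - \frac{24709}{566}$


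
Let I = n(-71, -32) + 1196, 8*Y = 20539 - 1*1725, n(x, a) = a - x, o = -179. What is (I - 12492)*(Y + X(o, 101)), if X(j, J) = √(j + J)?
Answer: -105894599/4 - 11257*I*√78 ≈ -2.6474e+7 - 99419.0*I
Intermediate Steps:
X(j, J) = √(J + j)
Y = 9407/4 (Y = (20539 - 1*1725)/8 = (20539 - 1725)/8 = (⅛)*18814 = 9407/4 ≈ 2351.8)
I = 1235 (I = (-32 - 1*(-71)) + 1196 = (-32 + 71) + 1196 = 39 + 1196 = 1235)
(I - 12492)*(Y + X(o, 101)) = (1235 - 12492)*(9407/4 + √(101 - 179)) = -11257*(9407/4 + √(-78)) = -11257*(9407/4 + I*√78) = -105894599/4 - 11257*I*√78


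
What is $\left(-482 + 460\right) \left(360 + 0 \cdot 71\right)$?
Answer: $-7920$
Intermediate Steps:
$\left(-482 + 460\right) \left(360 + 0 \cdot 71\right) = - 22 \left(360 + 0\right) = \left(-22\right) 360 = -7920$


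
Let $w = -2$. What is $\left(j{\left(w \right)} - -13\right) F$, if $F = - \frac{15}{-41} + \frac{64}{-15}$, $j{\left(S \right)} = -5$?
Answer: $- \frac{19192}{615} \approx -31.207$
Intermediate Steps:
$F = - \frac{2399}{615}$ ($F = \left(-15\right) \left(- \frac{1}{41}\right) + 64 \left(- \frac{1}{15}\right) = \frac{15}{41} - \frac{64}{15} = - \frac{2399}{615} \approx -3.9008$)
$\left(j{\left(w \right)} - -13\right) F = \left(-5 - -13\right) \left(- \frac{2399}{615}\right) = \left(-5 + 13\right) \left(- \frac{2399}{615}\right) = 8 \left(- \frac{2399}{615}\right) = - \frac{19192}{615}$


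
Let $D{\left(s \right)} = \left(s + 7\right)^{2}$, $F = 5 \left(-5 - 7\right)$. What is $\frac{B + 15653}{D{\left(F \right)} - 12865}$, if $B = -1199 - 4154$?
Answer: $- \frac{2575}{2514} \approx -1.0243$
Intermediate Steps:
$B = -5353$ ($B = -1199 - 4154 = -5353$)
$F = -60$ ($F = 5 \left(-12\right) = -60$)
$D{\left(s \right)} = \left(7 + s\right)^{2}$
$\frac{B + 15653}{D{\left(F \right)} - 12865} = \frac{-5353 + 15653}{\left(7 - 60\right)^{2} - 12865} = \frac{10300}{\left(-53\right)^{2} - 12865} = \frac{10300}{2809 - 12865} = \frac{10300}{-10056} = 10300 \left(- \frac{1}{10056}\right) = - \frac{2575}{2514}$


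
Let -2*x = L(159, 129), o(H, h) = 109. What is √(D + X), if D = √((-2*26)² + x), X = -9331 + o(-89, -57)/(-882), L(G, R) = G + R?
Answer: √(-16460102 + 28224*√10)/42 ≈ 96.335*I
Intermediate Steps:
x = -144 (x = -(159 + 129)/2 = -½*288 = -144)
X = -8230051/882 (X = -9331 + 109/(-882) = -9331 + 109*(-1/882) = -9331 - 109/882 = -8230051/882 ≈ -9331.1)
D = 16*√10 (D = √((-2*26)² - 144) = √((-52)² - 144) = √(2704 - 144) = √2560 = 16*√10 ≈ 50.596)
√(D + X) = √(16*√10 - 8230051/882) = √(-8230051/882 + 16*√10)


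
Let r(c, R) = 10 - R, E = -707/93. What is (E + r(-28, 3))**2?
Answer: 3136/8649 ≈ 0.36259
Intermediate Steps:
E = -707/93 (E = -707*1/93 = -707/93 ≈ -7.6021)
(E + r(-28, 3))**2 = (-707/93 + (10 - 1*3))**2 = (-707/93 + (10 - 3))**2 = (-707/93 + 7)**2 = (-56/93)**2 = 3136/8649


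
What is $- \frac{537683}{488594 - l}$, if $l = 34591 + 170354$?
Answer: $- \frac{537683}{283649} \approx -1.8956$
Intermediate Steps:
$l = 204945$
$- \frac{537683}{488594 - l} = - \frac{537683}{488594 - 204945} = - \frac{537683}{283649}$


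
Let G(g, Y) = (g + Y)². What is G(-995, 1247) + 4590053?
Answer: 4653557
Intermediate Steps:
G(g, Y) = (Y + g)²
G(-995, 1247) + 4590053 = (1247 - 995)² + 4590053 = 252² + 4590053 = 63504 + 4590053 = 4653557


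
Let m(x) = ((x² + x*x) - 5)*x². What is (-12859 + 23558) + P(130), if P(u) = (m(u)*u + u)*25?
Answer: 1856190388949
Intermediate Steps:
m(x) = x²*(-5 + 2*x²) (m(x) = ((x² + x²) - 5)*x² = (2*x² - 5)*x² = (-5 + 2*x²)*x² = x²*(-5 + 2*x²))
P(u) = 25*u + 25*u³*(-5 + 2*u²) (P(u) = ((u²*(-5 + 2*u²))*u + u)*25 = (u³*(-5 + 2*u²) + u)*25 = (u + u³*(-5 + 2*u²))*25 = 25*u + 25*u³*(-5 + 2*u²))
(-12859 + 23558) + P(130) = (-12859 + 23558) + (-125*130³ + 25*130 + 50*130⁵) = 10699 + (-125*2197000 + 3250 + 50*37129300000) = 10699 + (-274625000 + 3250 + 1856465000000) = 10699 + 1856190378250 = 1856190388949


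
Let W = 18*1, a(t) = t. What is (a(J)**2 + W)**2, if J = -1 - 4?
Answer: 1849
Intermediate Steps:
J = -5
W = 18
(a(J)**2 + W)**2 = ((-5)**2 + 18)**2 = (25 + 18)**2 = 43**2 = 1849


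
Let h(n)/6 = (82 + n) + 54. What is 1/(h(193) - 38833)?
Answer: -1/36859 ≈ -2.7130e-5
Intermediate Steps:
h(n) = 816 + 6*n (h(n) = 6*((82 + n) + 54) = 6*(136 + n) = 816 + 6*n)
1/(h(193) - 38833) = 1/((816 + 6*193) - 38833) = 1/((816 + 1158) - 38833) = 1/(1974 - 38833) = 1/(-36859) = -1/36859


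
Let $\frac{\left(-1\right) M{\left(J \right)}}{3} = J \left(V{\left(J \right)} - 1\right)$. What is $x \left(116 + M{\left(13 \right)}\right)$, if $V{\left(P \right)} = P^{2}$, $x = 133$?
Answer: $-855988$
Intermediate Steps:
$M{\left(J \right)} = - 3 J \left(-1 + J^{2}\right)$ ($M{\left(J \right)} = - 3 J \left(J^{2} - 1\right) = - 3 J \left(-1 + J^{2}\right)$)
$x \left(116 + M{\left(13 \right)}\right) = 133 \left(116 + 3 \cdot 13 \left(1 - 13^{2}\right)\right) = 133 \left(116 + 3 \cdot 13 \left(1 - 169\right)\right) = 133 \left(116 + 3 \cdot 13 \left(-168\right)\right) = 133 \left(116 - 6552\right) = 133 \left(-6436\right) = -855988$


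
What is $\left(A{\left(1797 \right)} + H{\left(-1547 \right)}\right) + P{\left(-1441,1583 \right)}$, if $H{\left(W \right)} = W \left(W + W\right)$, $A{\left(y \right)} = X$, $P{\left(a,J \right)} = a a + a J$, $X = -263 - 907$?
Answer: $4580626$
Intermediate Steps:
$X = -1170$ ($X = -263 - 907 = -1170$)
$P{\left(a,J \right)} = a^{2} + J a$
$A{\left(y \right)} = -1170$
$H{\left(W \right)} = 2 W^{2}$ ($H{\left(W \right)} = W 2 W = 2 W^{2}$)
$\left(A{\left(1797 \right)} + H{\left(-1547 \right)}\right) + P{\left(-1441,1583 \right)} = \left(-1170 + 2 \left(-1547\right)^{2}\right) - 1441 \left(1583 - 1441\right) = \left(-1170 + 2 \cdot 2393209\right) - 204622 = \left(-1170 + 4786418\right) - 204622 = 4785248 - 204622 = 4580626$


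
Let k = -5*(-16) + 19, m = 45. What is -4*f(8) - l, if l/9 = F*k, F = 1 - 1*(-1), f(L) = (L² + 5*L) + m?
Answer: -2378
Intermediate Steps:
f(L) = 45 + L² + 5*L (f(L) = (L² + 5*L) + 45 = 45 + L² + 5*L)
F = 2 (F = 1 + 1 = 2)
k = 99 (k = 80 + 19 = 99)
l = 1782 (l = 9*(2*99) = 9*198 = 1782)
-4*f(8) - l = -4*(45 + 8² + 5*8) - 1*1782 = -4*(45 + 64 + 40) - 1782 = -4*149 - 1782 = -596 - 1782 = -2378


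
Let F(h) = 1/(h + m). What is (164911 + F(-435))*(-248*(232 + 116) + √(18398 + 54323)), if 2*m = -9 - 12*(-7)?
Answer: -3771606862624/265 + 1442146673*√601/795 ≈ -1.4188e+10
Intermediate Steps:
m = 75/2 (m = (-9 - 12*(-7))/2 = (-9 + 84)/2 = (½)*75 = 75/2 ≈ 37.500)
F(h) = 1/(75/2 + h) (F(h) = 1/(h + 75/2) = 1/(75/2 + h))
(164911 + F(-435))*(-248*(232 + 116) + √(18398 + 54323)) = (164911 + 2/(75 + 2*(-435)))*(-248*(232 + 116) + √(18398 + 54323)) = (164911 + 2/(75 - 870))*(-248*348 + √72721) = (164911 + 2/(-795))*(-86304 + 11*√601) = (164911 + 2*(-1/795))*(-86304 + 11*√601) = (164911 - 2/795)*(-86304 + 11*√601) = 131104243*(-86304 + 11*√601)/795 = -3771606862624/265 + 1442146673*√601/795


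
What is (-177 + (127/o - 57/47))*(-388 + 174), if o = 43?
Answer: 75798586/2021 ≈ 37506.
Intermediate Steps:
(-177 + (127/o - 57/47))*(-388 + 174) = (-177 + (127/43 - 57/47))*(-388 + 174) = (-177 + (127*(1/43) - 57*1/47))*(-214) = (-177 + (127/43 - 57/47))*(-214) = (-177 + 3518/2021)*(-214) = -354199/2021*(-214) = 75798586/2021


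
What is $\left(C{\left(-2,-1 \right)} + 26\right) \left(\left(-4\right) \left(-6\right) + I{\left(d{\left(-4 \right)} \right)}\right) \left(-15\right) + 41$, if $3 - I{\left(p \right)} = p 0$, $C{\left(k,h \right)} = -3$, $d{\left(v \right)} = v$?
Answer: $-9274$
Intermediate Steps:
$I{\left(p \right)} = 3$ ($I{\left(p \right)} = 3 - p 0 = 3 - 0 = 3 + 0 = 3$)
$\left(C{\left(-2,-1 \right)} + 26\right) \left(\left(-4\right) \left(-6\right) + I{\left(d{\left(-4 \right)} \right)}\right) \left(-15\right) + 41 = \left(-3 + 26\right) \left(\left(-4\right) \left(-6\right) + 3\right) \left(-15\right) + 41 = 23 \left(24 + 3\right) \left(-15\right) + 41 = 23 \cdot 27 \left(-15\right) + 41 = 621 \left(-15\right) + 41 = -9315 + 41 = -9274$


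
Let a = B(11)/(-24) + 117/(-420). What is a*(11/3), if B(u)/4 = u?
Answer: -9757/1260 ≈ -7.7437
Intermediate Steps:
B(u) = 4*u
a = -887/420 (a = (4*11)/(-24) + 117/(-420) = 44*(-1/24) + 117*(-1/420) = -11/6 - 39/140 = -887/420 ≈ -2.1119)
a*(11/3) = -9757/(420*3) = -887/420*11/3 = -9757/1260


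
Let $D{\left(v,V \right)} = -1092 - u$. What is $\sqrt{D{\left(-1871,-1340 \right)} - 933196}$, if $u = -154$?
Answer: $i \sqrt{934134} \approx 966.51 i$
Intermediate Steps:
$D{\left(v,V \right)} = -938$ ($D{\left(v,V \right)} = -1092 - -154 = -1092 + 154 = -938$)
$\sqrt{D{\left(-1871,-1340 \right)} - 933196} = \sqrt{-938 - 933196} = \sqrt{-934134} = i \sqrt{934134}$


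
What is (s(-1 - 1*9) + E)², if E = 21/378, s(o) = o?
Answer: 32041/324 ≈ 98.892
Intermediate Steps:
E = 1/18 (E = 21*(1/378) = 1/18 ≈ 0.055556)
(s(-1 - 1*9) + E)² = ((-1 - 1*9) + 1/18)² = ((-1 - 9) + 1/18)² = (-10 + 1/18)² = (-179/18)² = 32041/324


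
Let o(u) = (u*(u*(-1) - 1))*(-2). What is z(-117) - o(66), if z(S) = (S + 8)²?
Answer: 3037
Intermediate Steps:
z(S) = (8 + S)²
o(u) = -2*u*(-1 - u) (o(u) = (u*(-u - 1))*(-2) = (u*(-1 - u))*(-2) = -2*u*(-1 - u))
z(-117) - o(66) = (8 - 117)² - 2*66*(1 + 66) = (-109)² - 2*66*67 = 11881 - 1*8844 = 11881 - 8844 = 3037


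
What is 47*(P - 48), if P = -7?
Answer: -2585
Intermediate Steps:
47*(P - 48) = 47*(-7 - 48) = 47*(-55) = -2585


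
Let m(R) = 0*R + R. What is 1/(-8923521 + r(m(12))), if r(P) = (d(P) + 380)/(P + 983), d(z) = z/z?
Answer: -995/8878903014 ≈ -1.1206e-7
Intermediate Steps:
d(z) = 1
m(R) = R (m(R) = 0 + R = R)
r(P) = 381/(983 + P) (r(P) = (1 + 380)/(P + 983) = 381/(983 + P))
1/(-8923521 + r(m(12))) = 1/(-8923521 + 381/(983 + 12)) = 1/(-8923521 + 381/995) = 1/(-8878903014/995) = -995/8878903014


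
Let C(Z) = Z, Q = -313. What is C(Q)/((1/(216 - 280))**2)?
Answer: -1282048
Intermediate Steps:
C(Q)/((1/(216 - 280))**2) = -313*(216 - 280)**2 = -313/((1/(-64))**2) = -313/((-1/64)**2) = -313/1/4096 = -313*4096 = -1282048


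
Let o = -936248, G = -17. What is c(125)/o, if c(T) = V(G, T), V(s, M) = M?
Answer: -125/936248 ≈ -0.00013351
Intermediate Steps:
c(T) = T
c(125)/o = 125/(-936248) = 125*(-1/936248) = -125/936248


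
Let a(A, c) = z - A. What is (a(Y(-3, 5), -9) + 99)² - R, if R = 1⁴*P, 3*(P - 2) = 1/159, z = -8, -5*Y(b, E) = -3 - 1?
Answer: 96998402/11925 ≈ 8134.0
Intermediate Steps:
Y(b, E) = ⅘ (Y(b, E) = -(-3 - 1)/5 = -⅕*(-4) = ⅘)
P = 955/477 (P = 2 + (⅓)/159 = 2 + (⅓)*(1/159) = 2 + 1/477 = 955/477 ≈ 2.0021)
a(A, c) = -8 - A
R = 955/477 (R = 1⁴*(955/477) = 1*(955/477) = 955/477 ≈ 2.0021)
(a(Y(-3, 5), -9) + 99)² - R = ((-8 - 1*⅘) + 99)² - 1*955/477 = ((-8 - ⅘) + 99)² - 955/477 = (-44/5 + 99)² - 955/477 = (451/5)² - 955/477 = 203401/25 - 955/477 = 96998402/11925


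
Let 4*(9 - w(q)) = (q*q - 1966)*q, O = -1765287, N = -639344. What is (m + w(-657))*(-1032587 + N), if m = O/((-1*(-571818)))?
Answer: -44981972904479371533/381212 ≈ -1.1800e+14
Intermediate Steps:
w(q) = 9 - q*(-1966 + q²)/4 (w(q) = 9 - (q*q - 1966)*q/4 = 9 - (q² - 1966)*q/4 = 9 - (-1966 + q²)*q/4 = 9 - q*(-1966 + q²)/4)
m = -588429/190606 (m = -1765287/((-1*(-571818))) = -1765287/571818 = -1765287*1/571818 = -588429/190606 ≈ -3.0871)
(m + w(-657))*(-1032587 + N) = (-588429/190606 + (9 - ¼*(-657)³ + (983/2)*(-657)))*(-1032587 - 639344) = (-588429/190606 + (9 - ¼*(-283593393) - 645831/2))*(-1671931) = (-588429/190606 + (9 + 283593393/4 - 645831/2))*(-1671931) = (-588429/190606 + 282301767/4)*(-1671931) = (26904204123543/381212)*(-1671931) = -44981972904479371533/381212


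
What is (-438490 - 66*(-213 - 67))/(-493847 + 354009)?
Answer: 210005/69919 ≈ 3.0035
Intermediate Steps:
(-438490 - 66*(-213 - 67))/(-493847 + 354009) = (-438490 - 66*(-280))/(-139838) = (-438490 + 18480)*(-1/139838) = -420010*(-1/139838) = 210005/69919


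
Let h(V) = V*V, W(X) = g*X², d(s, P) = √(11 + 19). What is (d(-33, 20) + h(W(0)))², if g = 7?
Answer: 30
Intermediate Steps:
d(s, P) = √30
W(X) = 7*X²
h(V) = V²
(d(-33, 20) + h(W(0)))² = (√30 + (7*0²)²)² = (√30 + (7*0)²)² = (√30 + 0²)² = (√30 + 0)² = (√30)² = 30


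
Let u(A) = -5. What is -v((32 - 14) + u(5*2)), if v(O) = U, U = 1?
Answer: -1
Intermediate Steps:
v(O) = 1
-v((32 - 14) + u(5*2)) = -1*1 = -1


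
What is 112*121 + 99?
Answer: 13651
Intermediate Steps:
112*121 + 99 = 13552 + 99 = 13651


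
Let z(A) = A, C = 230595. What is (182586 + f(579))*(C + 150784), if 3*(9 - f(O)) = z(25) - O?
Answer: 209124979481/3 ≈ 6.9708e+10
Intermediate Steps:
f(O) = ⅔ + O/3 (f(O) = 9 - (25 - O)/3 = 9 + (-25/3 + O/3) = ⅔ + O/3)
(182586 + f(579))*(C + 150784) = (182586 + (⅔ + (⅓)*579))*(230595 + 150784) = (182586 + (⅔ + 193))*381379 = (182586 + 581/3)*381379 = (548339/3)*381379 = 209124979481/3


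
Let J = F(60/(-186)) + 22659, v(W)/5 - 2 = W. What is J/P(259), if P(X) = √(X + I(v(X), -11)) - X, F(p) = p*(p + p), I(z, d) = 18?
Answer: -5639854241/64198644 - 21775499*√277/64198644 ≈ -93.495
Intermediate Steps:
v(W) = 10 + 5*W
F(p) = 2*p² (F(p) = p*(2*p) = 2*p²)
J = 21775499/961 (J = 2*(60/(-186))² + 22659 = 2*(60*(-1/186))² + 22659 = 2*(-10/31)² + 22659 = 2*(100/961) + 22659 = 200/961 + 22659 = 21775499/961 ≈ 22659.)
P(X) = √(18 + X) - X (P(X) = √(X + 18) - X = √(18 + X) - X)
J/P(259) = 21775499/(961*(√(18 + 259) - 1*259)) = 21775499/(961*(√277 - 259)) = 21775499/(961*(-259 + √277))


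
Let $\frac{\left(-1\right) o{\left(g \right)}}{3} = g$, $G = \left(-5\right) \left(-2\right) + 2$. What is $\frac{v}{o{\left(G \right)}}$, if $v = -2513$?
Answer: $\frac{2513}{36} \approx 69.806$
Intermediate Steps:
$G = 12$ ($G = 10 + 2 = 12$)
$o{\left(g \right)} = - 3 g$
$\frac{v}{o{\left(G \right)}} = - \frac{2513}{\left(-3\right) 12} = - \frac{2513}{-36} = \left(-2513\right) \left(- \frac{1}{36}\right) = \frac{2513}{36}$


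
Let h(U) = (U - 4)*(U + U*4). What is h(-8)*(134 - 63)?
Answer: 34080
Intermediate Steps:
h(U) = 5*U*(-4 + U) (h(U) = (-4 + U)*(U + 4*U) = (-4 + U)*(5*U) = 5*U*(-4 + U))
h(-8)*(134 - 63) = (5*(-8)*(-4 - 8))*(134 - 63) = (5*(-8)*(-12))*71 = 480*71 = 34080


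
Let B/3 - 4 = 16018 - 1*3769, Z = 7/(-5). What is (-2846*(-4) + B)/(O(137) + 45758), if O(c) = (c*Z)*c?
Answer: 240715/97407 ≈ 2.4712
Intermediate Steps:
Z = -7/5 (Z = 7*(-⅕) = -7/5 ≈ -1.4000)
B = 36759 (B = 12 + 3*(16018 - 1*3769) = 12 + 3*(16018 - 3769) = 12 + 3*12249 = 12 + 36747 = 36759)
O(c) = -7*c²/5 (O(c) = (c*(-7/5))*c = (-7*c/5)*c = -7*c²/5)
(-2846*(-4) + B)/(O(137) + 45758) = (-2846*(-4) + 36759)/(-7/5*137² + 45758) = (11384 + 36759)/(-7/5*18769 + 45758) = 48143/(-131383/5 + 45758) = 48143/(97407/5) = 48143*(5/97407) = 240715/97407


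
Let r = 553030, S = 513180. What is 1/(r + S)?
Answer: 1/1066210 ≈ 9.3790e-7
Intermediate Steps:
1/(r + S) = 1/(553030 + 513180) = 1/1066210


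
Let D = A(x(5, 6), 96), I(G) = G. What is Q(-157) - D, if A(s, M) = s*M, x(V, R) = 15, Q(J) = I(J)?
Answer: -1597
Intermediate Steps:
Q(J) = J
A(s, M) = M*s
D = 1440 (D = 96*15 = 1440)
Q(-157) - D = -157 - 1*1440 = -157 - 1440 = -1597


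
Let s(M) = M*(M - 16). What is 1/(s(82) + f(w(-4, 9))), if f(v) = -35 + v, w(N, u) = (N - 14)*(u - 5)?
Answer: 1/5305 ≈ 0.00018850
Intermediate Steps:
w(N, u) = (-14 + N)*(-5 + u)
s(M) = M*(-16 + M)
1/(s(82) + f(w(-4, 9))) = 1/(82*(-16 + 82) + (-35 + (70 - 14*9 - 5*(-4) - 4*9))) = 1/(82*66 + (-35 + (70 - 126 + 20 - 36))) = 1/(5412 + (-35 - 72)) = 1/(5412 - 107) = 1/5305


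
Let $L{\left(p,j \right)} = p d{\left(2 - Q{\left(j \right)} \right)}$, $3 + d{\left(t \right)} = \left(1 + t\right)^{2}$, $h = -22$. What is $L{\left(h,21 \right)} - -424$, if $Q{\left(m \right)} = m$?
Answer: $-6638$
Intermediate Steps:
$d{\left(t \right)} = -3 + \left(1 + t\right)^{2}$
$L{\left(p,j \right)} = p \left(-3 + \left(3 - j\right)^{2}\right)$ ($L{\left(p,j \right)} = p \left(-3 + \left(1 - \left(-2 + j\right)\right)^{2}\right) = p \left(-3 + \left(3 - j\right)^{2}\right)$)
$L{\left(h,21 \right)} - -424 = - 22 \left(-3 + \left(-3 + 21\right)^{2}\right) - -424 = - 22 \left(-3 + 18^{2}\right) + 424 = - 22 \left(-3 + 324\right) + 424 = \left(-22\right) 321 + 424 = -7062 + 424 = -6638$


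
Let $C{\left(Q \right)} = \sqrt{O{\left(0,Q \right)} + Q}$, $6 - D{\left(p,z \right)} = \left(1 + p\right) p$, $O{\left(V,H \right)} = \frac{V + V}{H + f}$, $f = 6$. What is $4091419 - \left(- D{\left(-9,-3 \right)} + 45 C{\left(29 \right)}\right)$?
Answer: $4091353 - 45 \sqrt{29} \approx 4.0911 \cdot 10^{6}$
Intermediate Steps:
$O{\left(V,H \right)} = \frac{2 V}{6 + H}$ ($O{\left(V,H \right)} = \frac{V + V}{H + 6} = \frac{2 V}{6 + H}$)
$D{\left(p,z \right)} = 6 - p \left(1 + p\right)$ ($D{\left(p,z \right)} = 6 - \left(1 + p\right) p = 6 - p \left(1 + p\right)$)
$C{\left(Q \right)} = \sqrt{Q}$ ($C{\left(Q \right)} = \sqrt{2 \cdot 0 \frac{1}{6 + Q} + Q} = \sqrt{0 + Q} = \sqrt{Q}$)
$4091419 - \left(- D{\left(-9,-3 \right)} + 45 C{\left(29 \right)}\right) = 4091419 - \left(66 + 45 \sqrt{29}\right) = 4091353 - 45 \sqrt{29}$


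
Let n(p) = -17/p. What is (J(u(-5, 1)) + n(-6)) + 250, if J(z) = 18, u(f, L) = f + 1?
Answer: 1625/6 ≈ 270.83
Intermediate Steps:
u(f, L) = 1 + f
(J(u(-5, 1)) + n(-6)) + 250 = (18 - 17/(-6)) + 250 = (18 - 17*(-⅙)) + 250 = (18 + 17/6) + 250 = 125/6 + 250 = 1625/6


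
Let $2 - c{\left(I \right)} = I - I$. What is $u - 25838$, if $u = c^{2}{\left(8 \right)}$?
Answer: $-25834$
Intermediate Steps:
$c{\left(I \right)} = 2$ ($c{\left(I \right)} = 2 - \left(I - I\right) = 2 - 0 = 2 + 0 = 2$)
$u = 4$ ($u = 2^{2} = 4$)
$u - 25838 = 4 - 25838 = -25834$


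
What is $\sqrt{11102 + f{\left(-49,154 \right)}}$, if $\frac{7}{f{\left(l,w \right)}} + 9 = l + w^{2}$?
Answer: $\frac{7 \sqrt{126812250366}}{23658} \approx 105.37$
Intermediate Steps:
$f{\left(l,w \right)} = \frac{7}{-9 + l + w^{2}}$ ($f{\left(l,w \right)} = \frac{7}{-9 + \left(l + w^{2}\right)} = \frac{7}{-9 + l + w^{2}}$)
$\sqrt{11102 + f{\left(-49,154 \right)}} = \sqrt{11102 + \frac{7}{-9 - 49 + 154^{2}}} = \sqrt{11102 + \frac{7}{-9 - 49 + 23716}} = \sqrt{11102 + \frac{7}{23658}} = \sqrt{\frac{262651123}{23658}} = \frac{7 \sqrt{126812250366}}{23658}$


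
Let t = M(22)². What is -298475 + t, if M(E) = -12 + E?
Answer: -298375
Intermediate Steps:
t = 100 (t = (-12 + 22)² = 10² = 100)
-298475 + t = -298475 + 100 = -298375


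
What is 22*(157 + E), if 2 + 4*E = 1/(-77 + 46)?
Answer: 213455/62 ≈ 3442.8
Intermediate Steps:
E = -63/124 (E = -½ + 1/(4*(-77 + 46)) = -½ + (¼)/(-31) = -½ + (¼)*(-1/31) = -½ - 1/124 = -63/124 ≈ -0.50806)
22*(157 + E) = 22*(157 - 63/124) = 22*(19405/124) = 213455/62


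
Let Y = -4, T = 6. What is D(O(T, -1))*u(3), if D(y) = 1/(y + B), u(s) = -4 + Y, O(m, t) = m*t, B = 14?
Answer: -1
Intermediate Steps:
u(s) = -8 (u(s) = -4 - 4 = -8)
D(y) = 1/(14 + y) (D(y) = 1/(y + 14) = 1/(14 + y))
D(O(T, -1))*u(3) = -8/(14 + 6*(-1)) = -8/(14 - 6) = -8/8 = (⅛)*(-8) = -1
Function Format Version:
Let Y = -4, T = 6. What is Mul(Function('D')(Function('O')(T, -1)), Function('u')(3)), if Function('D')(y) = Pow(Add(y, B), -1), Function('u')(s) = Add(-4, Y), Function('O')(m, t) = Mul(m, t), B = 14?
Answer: -1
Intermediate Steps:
Function('u')(s) = -8 (Function('u')(s) = Add(-4, -4) = -8)
Function('D')(y) = Pow(Add(14, y), -1) (Function('D')(y) = Pow(Add(y, 14), -1) = Pow(Add(14, y), -1))
Mul(Function('D')(Function('O')(T, -1)), Function('u')(3)) = Mul(Pow(Add(14, Mul(6, -1)), -1), -8) = Mul(Pow(Add(14, -6), -1), -8) = Mul(Pow(8, -1), -8) = Mul(Rational(1, 8), -8) = -1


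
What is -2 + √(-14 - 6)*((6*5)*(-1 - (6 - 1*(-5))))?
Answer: -2 - 720*I*√5 ≈ -2.0 - 1610.0*I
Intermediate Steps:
-2 + √(-14 - 6)*((6*5)*(-1 - (6 - 1*(-5)))) = -2 + √(-20)*(30*(-1 - (6 + 5))) = -2 + (2*I*√5)*(30*(-1 - 1*11)) = -2 + (2*I*√5)*(30*(-1 - 11)) = -2 + (2*I*√5)*(30*(-12)) = -2 + (2*I*√5)*(-360) = -2 - 720*I*√5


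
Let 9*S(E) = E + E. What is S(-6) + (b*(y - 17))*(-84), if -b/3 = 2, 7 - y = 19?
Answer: -43852/3 ≈ -14617.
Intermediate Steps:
y = -12 (y = 7 - 1*19 = 7 - 19 = -12)
b = -6 (b = -3*2 = -6)
S(E) = 2*E/9 (S(E) = (E + E)/9 = (2*E)/9 = 2*E/9)
S(-6) + (b*(y - 17))*(-84) = (2/9)*(-6) - 6*(-12 - 17)*(-84) = -4/3 - 6*(-29)*(-84) = -4/3 + 174*(-84) = -4/3 - 14616 = -43852/3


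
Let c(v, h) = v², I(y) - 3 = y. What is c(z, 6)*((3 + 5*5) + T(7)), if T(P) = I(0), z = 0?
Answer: 0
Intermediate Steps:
I(y) = 3 + y
T(P) = 3 (T(P) = 3 + 0 = 3)
c(z, 6)*((3 + 5*5) + T(7)) = 0²*((3 + 5*5) + 3) = 0*((3 + 25) + 3) = 0*(28 + 3) = 0*31 = 0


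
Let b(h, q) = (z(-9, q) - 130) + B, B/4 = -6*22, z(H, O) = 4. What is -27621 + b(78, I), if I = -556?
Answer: -28275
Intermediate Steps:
B = -528 (B = 4*(-6*22) = 4*(-132) = -528)
b(h, q) = -654 (b(h, q) = (4 - 130) - 528 = -126 - 528 = -654)
-27621 + b(78, I) = -27621 - 654 = -28275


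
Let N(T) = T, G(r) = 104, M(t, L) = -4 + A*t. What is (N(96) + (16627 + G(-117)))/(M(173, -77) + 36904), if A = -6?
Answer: 5609/11954 ≈ 0.46922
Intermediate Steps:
M(t, L) = -4 - 6*t
(N(96) + (16627 + G(-117)))/(M(173, -77) + 36904) = (96 + (16627 + 104))/((-4 - 6*173) + 36904) = (96 + 16731)/((-4 - 1038) + 36904) = 16827/(-1042 + 36904) = 16827/35862 = 16827*(1/35862) = 5609/11954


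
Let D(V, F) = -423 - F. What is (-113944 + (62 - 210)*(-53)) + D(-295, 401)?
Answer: -106924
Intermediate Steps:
(-113944 + (62 - 210)*(-53)) + D(-295, 401) = (-113944 + (62 - 210)*(-53)) + (-423 - 1*401) = (-113944 - 148*(-53)) + (-423 - 401) = (-113944 + 7844) - 824 = -106100 - 824 = -106924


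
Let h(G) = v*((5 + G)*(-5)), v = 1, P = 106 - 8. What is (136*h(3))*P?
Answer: -533120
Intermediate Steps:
P = 98
h(G) = -25 - 5*G (h(G) = 1*((5 + G)*(-5)) = 1*(-25 - 5*G) = -25 - 5*G)
(136*h(3))*P = (136*(-25 - 5*3))*98 = (136*(-25 - 15))*98 = (136*(-40))*98 = -5440*98 = -533120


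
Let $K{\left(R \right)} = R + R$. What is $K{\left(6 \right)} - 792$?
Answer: $-780$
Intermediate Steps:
$K{\left(R \right)} = 2 R$
$K{\left(6 \right)} - 792 = 2 \cdot 6 - 792 = 12 - 792 = -780$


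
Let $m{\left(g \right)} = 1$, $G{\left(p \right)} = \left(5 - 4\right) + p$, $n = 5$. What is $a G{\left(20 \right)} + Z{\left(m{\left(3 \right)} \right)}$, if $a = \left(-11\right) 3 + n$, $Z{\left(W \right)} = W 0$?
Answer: $-588$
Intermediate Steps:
$G{\left(p \right)} = 1 + p$
$Z{\left(W \right)} = 0$
$a = -28$ ($a = \left(-11\right) 3 + 5 = -33 + 5 = -28$)
$a G{\left(20 \right)} + Z{\left(m{\left(3 \right)} \right)} = - 28 \left(1 + 20\right) + 0 = \left(-28\right) 21 + 0 = -588 + 0 = -588$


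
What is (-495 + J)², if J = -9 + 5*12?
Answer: 197136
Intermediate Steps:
J = 51 (J = -9 + 60 = 51)
(-495 + J)² = (-495 + 51)² = (-444)² = 197136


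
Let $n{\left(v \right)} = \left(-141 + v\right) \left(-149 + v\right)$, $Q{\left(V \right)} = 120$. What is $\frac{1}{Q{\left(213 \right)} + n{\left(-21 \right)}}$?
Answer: $\frac{1}{27660} \approx 3.6153 \cdot 10^{-5}$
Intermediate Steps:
$n{\left(v \right)} = \left(-149 + v\right) \left(-141 + v\right)$
$\frac{1}{Q{\left(213 \right)} + n{\left(-21 \right)}} = \frac{1}{120 + \left(21009 + \left(-21\right)^{2} - -6090\right)} = \frac{1}{120 + \left(21009 + 441 + 6090\right)} = \frac{1}{120 + 27540} = \frac{1}{27660}$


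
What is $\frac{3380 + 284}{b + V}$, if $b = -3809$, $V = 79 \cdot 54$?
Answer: $\frac{3664}{457} \approx 8.0175$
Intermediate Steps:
$V = 4266$
$\frac{3380 + 284}{b + V} = \frac{3380 + 284}{-3809 + 4266} = \frac{3664}{457}$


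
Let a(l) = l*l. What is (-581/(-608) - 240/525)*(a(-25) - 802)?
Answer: -1877439/21280 ≈ -88.225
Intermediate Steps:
a(l) = l²
(-581/(-608) - 240/525)*(a(-25) - 802) = (-581/(-608) - 240/525)*((-25)² - 802) = (-581*(-1/608) - 240*1/525)*(625 - 802) = (581/608 - 16/35)*(-177) = (10607/21280)*(-177) = -1877439/21280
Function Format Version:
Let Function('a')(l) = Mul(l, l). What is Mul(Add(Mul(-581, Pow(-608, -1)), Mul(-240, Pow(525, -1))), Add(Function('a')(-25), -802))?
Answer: Rational(-1877439, 21280) ≈ -88.225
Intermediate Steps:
Function('a')(l) = Pow(l, 2)
Mul(Add(Mul(-581, Pow(-608, -1)), Mul(-240, Pow(525, -1))), Add(Function('a')(-25), -802)) = Mul(Add(Mul(-581, Pow(-608, -1)), Mul(-240, Pow(525, -1))), Add(Pow(-25, 2), -802)) = Mul(Add(Mul(-581, Rational(-1, 608)), Mul(-240, Rational(1, 525))), Add(625, -802)) = Mul(Add(Rational(581, 608), Rational(-16, 35)), -177) = Mul(Rational(10607, 21280), -177) = Rational(-1877439, 21280)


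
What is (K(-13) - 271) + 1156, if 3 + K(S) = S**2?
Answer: 1051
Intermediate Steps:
K(S) = -3 + S**2
(K(-13) - 271) + 1156 = ((-3 + (-13)**2) - 271) + 1156 = ((-3 + 169) - 271) + 1156 = (166 - 271) + 1156 = -105 + 1156 = 1051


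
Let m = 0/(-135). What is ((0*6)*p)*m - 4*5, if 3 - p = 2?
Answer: -20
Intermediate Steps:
p = 1 (p = 3 - 1*2 = 3 - 2 = 1)
m = 0 (m = 0*(-1/135) = 0)
((0*6)*p)*m - 4*5 = ((0*6)*1)*0 - 4*5 = (0*1)*0 - 20 = 0*0 - 20 = 0 - 20 = -20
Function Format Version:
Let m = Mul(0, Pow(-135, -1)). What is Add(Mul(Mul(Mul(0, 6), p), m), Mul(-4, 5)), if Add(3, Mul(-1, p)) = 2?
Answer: -20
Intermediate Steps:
p = 1 (p = Add(3, Mul(-1, 2)) = Add(3, -2) = 1)
m = 0 (m = Mul(0, Rational(-1, 135)) = 0)
Add(Mul(Mul(Mul(0, 6), p), m), Mul(-4, 5)) = Add(Mul(Mul(Mul(0, 6), 1), 0), Mul(-4, 5)) = Add(Mul(Mul(0, 1), 0), -20) = Add(Mul(0, 0), -20) = Add(0, -20) = -20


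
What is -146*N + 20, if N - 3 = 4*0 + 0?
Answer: -418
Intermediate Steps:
N = 3 (N = 3 + (4*0 + 0) = 3 + (0 + 0) = 3 + 0 = 3)
-146*N + 20 = -146*3 + 20 = -438 + 20 = -418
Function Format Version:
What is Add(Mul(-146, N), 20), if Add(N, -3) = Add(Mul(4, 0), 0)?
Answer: -418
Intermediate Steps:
N = 3 (N = Add(3, Add(Mul(4, 0), 0)) = Add(3, Add(0, 0)) = Add(3, 0) = 3)
Add(Mul(-146, N), 20) = Add(Mul(-146, 3), 20) = Add(-438, 20) = -418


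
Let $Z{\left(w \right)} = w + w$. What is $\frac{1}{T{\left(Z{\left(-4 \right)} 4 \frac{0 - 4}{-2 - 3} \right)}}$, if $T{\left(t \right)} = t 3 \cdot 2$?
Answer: $- \frac{5}{768} \approx -0.0065104$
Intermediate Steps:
$Z{\left(w \right)} = 2 w$
$T{\left(t \right)} = 6 t$ ($T{\left(t \right)} = 3 t 2 = 6 t$)
$\frac{1}{T{\left(Z{\left(-4 \right)} 4 \frac{0 - 4}{-2 - 3} \right)}} = \frac{1}{6 \cdot 2 \left(-4\right) 4 \frac{0 - 4}{-2 - 3}} = \frac{1}{6 \left(-8\right) 4 \left(- \frac{4}{-5}\right)} = \frac{1}{6 \left(- 32 \left(\left(-4\right) \left(- \frac{1}{5}\right)\right)\right)} = \frac{1}{6 \left(\left(-32\right) \frac{4}{5}\right)} = \frac{1}{6 \left(- \frac{128}{5}\right)} = \frac{1}{- \frac{768}{5}} = - \frac{5}{768}$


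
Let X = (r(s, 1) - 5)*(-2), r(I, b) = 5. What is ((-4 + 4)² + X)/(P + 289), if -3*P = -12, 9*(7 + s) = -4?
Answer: 0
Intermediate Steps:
s = -67/9 (s = -7 + (⅑)*(-4) = -7 - 4/9 = -67/9 ≈ -7.4444)
X = 0 (X = (5 - 5)*(-2) = 0*(-2) = 0)
P = 4 (P = -⅓*(-12) = 4)
((-4 + 4)² + X)/(P + 289) = ((-4 + 4)² + 0)/(4 + 289) = (0² + 0)/293 = (0 + 0)*(1/293) = 0*(1/293) = 0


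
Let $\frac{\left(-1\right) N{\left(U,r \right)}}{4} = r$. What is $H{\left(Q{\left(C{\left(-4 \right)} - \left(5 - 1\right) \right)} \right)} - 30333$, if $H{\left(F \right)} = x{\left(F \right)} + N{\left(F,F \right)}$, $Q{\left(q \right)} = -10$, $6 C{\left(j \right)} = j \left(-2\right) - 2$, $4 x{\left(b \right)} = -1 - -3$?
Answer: $- \frac{60585}{2} \approx -30293.0$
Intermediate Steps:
$N{\left(U,r \right)} = - 4 r$
$x{\left(b \right)} = \frac{1}{2}$ ($x{\left(b \right)} = \frac{-1 - -3}{4} = \frac{-1 + 3}{4} = \frac{1}{4} \cdot 2 = \frac{1}{2}$)
$C{\left(j \right)} = - \frac{1}{3} - \frac{j}{3}$ ($C{\left(j \right)} = \frac{j \left(-2\right) - 2}{6} = \frac{- 2 j - 2}{6} = \frac{-2 - 2 j}{6} = - \frac{1}{3} - \frac{j}{3}$)
$H{\left(F \right)} = \frac{1}{2} - 4 F$
$H{\left(Q{\left(C{\left(-4 \right)} - \left(5 - 1\right) \right)} \right)} - 30333 = \left(\frac{1}{2} - -40\right) - 30333 = \left(\frac{1}{2} + 40\right) - 30333 = \frac{81}{2} - 30333 = - \frac{60585}{2}$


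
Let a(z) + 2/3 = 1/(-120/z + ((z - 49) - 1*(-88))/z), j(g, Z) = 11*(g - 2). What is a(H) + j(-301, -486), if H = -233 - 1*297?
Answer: -6109021/1833 ≈ -3332.8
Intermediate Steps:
j(g, Z) = -22 + 11*g (j(g, Z) = 11*(-2 + g) = -22 + 11*g)
H = -530 (H = -233 - 297 = -530)
a(z) = -⅔ + 1/(-120/z + (39 + z)/z) (a(z) = -⅔ + 1/(-120/z + ((z - 49) - 1*(-88))/z) = -⅔ + 1/(-120/z + ((-49 + z) + 88)/z) = -⅔ + 1/(-120/z + (39 + z)/z))
a(H) + j(-301, -486) = (162 - 530)/(3*(-81 - 530)) + (-22 + 11*(-301)) = (⅓)*(-368)/(-611) + (-22 - 3311) = (⅓)*(-1/611)*(-368) - 3333 = 368/1833 - 3333 = -6109021/1833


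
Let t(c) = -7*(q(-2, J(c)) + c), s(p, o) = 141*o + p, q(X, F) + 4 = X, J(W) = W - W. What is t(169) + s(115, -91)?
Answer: -13857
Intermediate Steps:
J(W) = 0
q(X, F) = -4 + X
s(p, o) = p + 141*o
t(c) = 42 - 7*c (t(c) = -7*((-4 - 2) + c) = -7*(-6 + c) = 42 - 7*c)
t(169) + s(115, -91) = (42 - 7*169) + (115 + 141*(-91)) = (42 - 1183) + (115 - 12831) = -1141 - 12716 = -13857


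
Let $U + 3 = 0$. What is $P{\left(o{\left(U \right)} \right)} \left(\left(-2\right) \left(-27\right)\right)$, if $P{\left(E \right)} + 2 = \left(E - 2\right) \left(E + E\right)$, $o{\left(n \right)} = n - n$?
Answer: $-108$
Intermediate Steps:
$U = -3$ ($U = -3 + 0 = -3$)
$o{\left(n \right)} = 0$
$P{\left(E \right)} = -2 + 2 E \left(-2 + E\right)$ ($P{\left(E \right)} = -2 + \left(E - 2\right) \left(E + E\right) = -2 + \left(-2 + E\right) 2 E = -2 + 2 E \left(-2 + E\right)$)
$P{\left(o{\left(U \right)} \right)} \left(\left(-2\right) \left(-27\right)\right) = \left(-2 - 0 + 2 \cdot 0^{2}\right) \left(\left(-2\right) \left(-27\right)\right) = \left(-2 + 0 + 2 \cdot 0\right) 54 = \left(-2 + 0 + 0\right) 54 = \left(-2\right) 54 = -108$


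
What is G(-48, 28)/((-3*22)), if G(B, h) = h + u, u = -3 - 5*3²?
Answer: 10/33 ≈ 0.30303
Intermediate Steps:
u = -48 (u = -3 - 5*9 = -3 - 45 = -48)
G(B, h) = -48 + h (G(B, h) = h - 48 = -48 + h)
G(-48, 28)/((-3*22)) = (-48 + 28)/((-3*22)) = -20/(-66) = -20*(-1/66) = 10/33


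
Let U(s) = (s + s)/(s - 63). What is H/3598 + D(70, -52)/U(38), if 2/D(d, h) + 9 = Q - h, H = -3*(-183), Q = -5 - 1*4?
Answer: 309679/2324308 ≈ 0.13323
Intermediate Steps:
Q = -9 (Q = -5 - 4 = -9)
H = 549
U(s) = 2*s/(-63 + s) (U(s) = (2*s)/(-63 + s) = 2*s/(-63 + s))
D(d, h) = 2/(-18 - h) (D(d, h) = 2/(-9 + (-9 - h)) = 2/(-18 - h))
H/3598 + D(70, -52)/U(38) = 549/3598 + (-2/(18 - 52))/((2*38/(-63 + 38))) = 549*(1/3598) + (-2/(-34))/((2*38/(-25))) = 549/3598 + (-2*(-1/34))/((2*38*(-1/25))) = 549/3598 + 1/(17*(-76/25)) = 549/3598 + (1/17)*(-25/76) = 549/3598 - 25/1292 = 309679/2324308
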